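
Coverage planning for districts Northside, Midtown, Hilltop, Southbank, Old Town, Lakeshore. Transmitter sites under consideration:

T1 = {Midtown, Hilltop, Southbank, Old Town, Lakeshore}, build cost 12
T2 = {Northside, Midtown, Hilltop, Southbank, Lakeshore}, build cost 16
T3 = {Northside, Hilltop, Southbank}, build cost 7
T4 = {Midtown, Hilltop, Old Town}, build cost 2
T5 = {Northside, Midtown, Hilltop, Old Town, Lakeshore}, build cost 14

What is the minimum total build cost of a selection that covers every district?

T2, T4 cover every district at build cost 16 + 2 = 18.
Any cover uses at least 2 transmitter sites; among all covering selections none totals below 18.
Greedy by coverage-per-build cost would pick T4, T3, T1 for 21 — worse than the optimum 18.

18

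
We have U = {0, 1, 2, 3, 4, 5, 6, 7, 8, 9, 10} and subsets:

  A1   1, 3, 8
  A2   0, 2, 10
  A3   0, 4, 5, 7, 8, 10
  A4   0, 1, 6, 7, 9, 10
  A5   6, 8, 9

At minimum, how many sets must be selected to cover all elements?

4

A1, A2, A3, A4 together cover {0, 1, 2, 3, 4, 5, 6, 7, 8, 9, 10} — every element.
No 3 of the 5 sets cover everything (all 10 triples fall short), so 4 is minimum.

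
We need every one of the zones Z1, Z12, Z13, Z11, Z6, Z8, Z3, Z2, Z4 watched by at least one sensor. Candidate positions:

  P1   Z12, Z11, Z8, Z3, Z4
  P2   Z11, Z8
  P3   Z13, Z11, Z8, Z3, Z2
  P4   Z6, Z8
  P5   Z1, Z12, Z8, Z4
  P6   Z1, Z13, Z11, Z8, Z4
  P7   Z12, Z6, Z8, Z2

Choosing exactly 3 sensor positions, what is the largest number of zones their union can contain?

Choosing P1, P6, P7 covers {Z1, Z12, Z13, Z11, Z6, Z8, Z3, Z2, Z4} — 9 zones.
That is all 9 zones.

9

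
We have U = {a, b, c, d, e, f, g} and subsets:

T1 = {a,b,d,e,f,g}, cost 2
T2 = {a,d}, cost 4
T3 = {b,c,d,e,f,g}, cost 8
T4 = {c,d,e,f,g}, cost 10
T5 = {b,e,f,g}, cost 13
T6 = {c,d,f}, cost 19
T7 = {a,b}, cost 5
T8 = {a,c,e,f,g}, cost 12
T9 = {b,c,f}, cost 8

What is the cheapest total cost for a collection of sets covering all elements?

10

T1, T3 cover every element at cost 2 + 8 = 10.
Any cover uses at least 2 sets; among all covering selections none totals below 10.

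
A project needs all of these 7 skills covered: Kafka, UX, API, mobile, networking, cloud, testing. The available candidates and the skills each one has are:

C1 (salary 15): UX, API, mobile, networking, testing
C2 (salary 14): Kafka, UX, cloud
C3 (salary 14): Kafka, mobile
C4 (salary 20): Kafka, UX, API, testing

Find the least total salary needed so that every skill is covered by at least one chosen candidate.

29

C1, C2 cover every skill at salary 15 + 14 = 29.
Any cover uses at least 2 candidates; among all covering selections none totals below 29.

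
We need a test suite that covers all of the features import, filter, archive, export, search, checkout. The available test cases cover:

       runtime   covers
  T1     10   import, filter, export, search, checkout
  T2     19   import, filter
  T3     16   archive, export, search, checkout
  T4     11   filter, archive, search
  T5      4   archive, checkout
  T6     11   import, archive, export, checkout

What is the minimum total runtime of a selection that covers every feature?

14

T1, T5 cover every feature at runtime 10 + 4 = 14.
Any cover uses at least 2 test cases; among all covering selections none totals below 14.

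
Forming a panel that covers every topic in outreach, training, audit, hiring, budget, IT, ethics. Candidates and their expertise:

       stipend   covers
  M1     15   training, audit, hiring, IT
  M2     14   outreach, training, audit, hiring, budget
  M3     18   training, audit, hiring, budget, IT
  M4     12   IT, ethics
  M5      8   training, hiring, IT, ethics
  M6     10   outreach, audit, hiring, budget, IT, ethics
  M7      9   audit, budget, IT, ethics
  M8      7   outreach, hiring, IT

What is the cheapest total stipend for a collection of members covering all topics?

18

M5, M6 cover every topic at stipend 8 + 10 = 18.
Any cover uses at least 2 members; among all covering selections none totals below 18.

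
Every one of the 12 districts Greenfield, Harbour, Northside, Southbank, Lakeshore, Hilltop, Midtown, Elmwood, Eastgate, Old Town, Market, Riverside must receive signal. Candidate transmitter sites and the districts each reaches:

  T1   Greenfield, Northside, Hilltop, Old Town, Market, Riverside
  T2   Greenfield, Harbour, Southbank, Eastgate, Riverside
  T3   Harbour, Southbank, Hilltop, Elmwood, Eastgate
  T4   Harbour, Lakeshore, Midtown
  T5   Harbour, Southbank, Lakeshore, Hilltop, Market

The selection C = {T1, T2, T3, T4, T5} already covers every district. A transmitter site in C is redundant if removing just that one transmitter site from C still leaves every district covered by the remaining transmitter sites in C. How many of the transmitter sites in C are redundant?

Drop T1: Northside, Old Town uncovered — not redundant.
Drop T2: the rest still cover every district — redundant.
Drop T3: Elmwood uncovered — not redundant.
Drop T4: Midtown uncovered — not redundant.
Drop T5: the rest still cover every district — redundant.
2 redundant: T2, T5.

2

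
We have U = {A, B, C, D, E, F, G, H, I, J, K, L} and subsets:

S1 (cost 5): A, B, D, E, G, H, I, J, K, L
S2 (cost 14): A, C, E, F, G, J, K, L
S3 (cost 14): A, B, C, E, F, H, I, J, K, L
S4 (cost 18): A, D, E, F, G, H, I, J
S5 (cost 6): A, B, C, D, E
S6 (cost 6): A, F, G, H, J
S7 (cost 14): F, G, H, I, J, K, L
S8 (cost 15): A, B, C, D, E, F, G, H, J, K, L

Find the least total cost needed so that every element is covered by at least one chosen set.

17

S1, S5, S6 cover every element at cost 5 + 6 + 6 = 17.
Any cover uses at least 2 sets; among all covering selections none totals below 17.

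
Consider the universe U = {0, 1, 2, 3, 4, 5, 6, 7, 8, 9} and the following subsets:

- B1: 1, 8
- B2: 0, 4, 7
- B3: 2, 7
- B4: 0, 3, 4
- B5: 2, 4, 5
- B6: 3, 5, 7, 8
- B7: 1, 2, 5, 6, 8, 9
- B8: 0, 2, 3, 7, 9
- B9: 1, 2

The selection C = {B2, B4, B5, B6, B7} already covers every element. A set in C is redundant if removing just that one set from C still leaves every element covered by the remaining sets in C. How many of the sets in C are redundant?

4

Drop B2: the rest still cover every element — redundant.
Drop B4: the rest still cover every element — redundant.
Drop B5: the rest still cover every element — redundant.
Drop B6: the rest still cover every element — redundant.
Drop B7: 1, 6, 9 uncovered — not redundant.
4 redundant: B2, B4, B5, B6.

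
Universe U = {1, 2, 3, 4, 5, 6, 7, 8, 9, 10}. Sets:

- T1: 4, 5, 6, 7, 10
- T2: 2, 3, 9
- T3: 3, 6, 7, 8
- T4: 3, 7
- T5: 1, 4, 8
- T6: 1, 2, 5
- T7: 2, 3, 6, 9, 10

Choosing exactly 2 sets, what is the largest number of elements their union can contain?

8

Choosing T1, T2 covers {2, 3, 4, 5, 6, 7, 9, 10} — 8 elements.
No choice of 2 sets does better; here 1, 8 are left uncovered.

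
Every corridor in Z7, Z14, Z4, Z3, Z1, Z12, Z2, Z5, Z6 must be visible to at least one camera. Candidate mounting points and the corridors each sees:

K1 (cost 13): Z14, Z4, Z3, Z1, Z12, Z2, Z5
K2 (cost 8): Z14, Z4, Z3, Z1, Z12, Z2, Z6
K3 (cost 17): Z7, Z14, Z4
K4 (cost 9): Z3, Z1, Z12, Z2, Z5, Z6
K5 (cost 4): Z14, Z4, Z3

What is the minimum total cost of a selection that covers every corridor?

K3, K4 cover every corridor at cost 17 + 9 = 26.
Any cover uses at least 2 camera mounts; among all covering selections none totals below 26.

26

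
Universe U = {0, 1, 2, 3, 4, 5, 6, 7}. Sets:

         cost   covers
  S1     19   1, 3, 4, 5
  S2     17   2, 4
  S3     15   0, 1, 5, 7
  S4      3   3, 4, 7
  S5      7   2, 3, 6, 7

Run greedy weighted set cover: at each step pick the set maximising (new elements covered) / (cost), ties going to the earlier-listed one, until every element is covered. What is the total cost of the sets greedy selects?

25

Pick 1: S4 adds 3 new (3, 4, 7) at cost 3 (ratio 3/3).
Pick 2: S5 adds 2 new (2, 6) at cost 7 (ratio 2/7).
Pick 3: S3 adds 3 new (0, 1, 5) at cost 15 (ratio 3/15).
Greedy total cost: 3 + 7 + 15 = 25.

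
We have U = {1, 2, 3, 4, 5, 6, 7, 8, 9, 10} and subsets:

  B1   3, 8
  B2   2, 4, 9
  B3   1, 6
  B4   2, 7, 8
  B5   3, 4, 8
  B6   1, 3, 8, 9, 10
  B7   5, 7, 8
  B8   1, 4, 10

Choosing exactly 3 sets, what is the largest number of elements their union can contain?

Choosing B2, B6, B7 covers {1, 2, 3, 4, 5, 7, 8, 9, 10} — 9 elements.
No choice of 3 sets does better; here 6 is left uncovered.

9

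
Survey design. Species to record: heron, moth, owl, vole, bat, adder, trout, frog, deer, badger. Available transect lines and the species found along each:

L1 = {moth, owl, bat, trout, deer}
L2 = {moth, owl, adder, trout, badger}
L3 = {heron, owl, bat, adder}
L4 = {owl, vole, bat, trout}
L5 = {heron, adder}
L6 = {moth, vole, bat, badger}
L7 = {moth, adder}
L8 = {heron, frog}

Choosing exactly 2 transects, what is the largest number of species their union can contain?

7

Choosing L1, L2 covers {moth, owl, bat, adder, trout, deer, badger} — 7 species.
No choice of 2 transects does better; here heron, vole, frog are left uncovered.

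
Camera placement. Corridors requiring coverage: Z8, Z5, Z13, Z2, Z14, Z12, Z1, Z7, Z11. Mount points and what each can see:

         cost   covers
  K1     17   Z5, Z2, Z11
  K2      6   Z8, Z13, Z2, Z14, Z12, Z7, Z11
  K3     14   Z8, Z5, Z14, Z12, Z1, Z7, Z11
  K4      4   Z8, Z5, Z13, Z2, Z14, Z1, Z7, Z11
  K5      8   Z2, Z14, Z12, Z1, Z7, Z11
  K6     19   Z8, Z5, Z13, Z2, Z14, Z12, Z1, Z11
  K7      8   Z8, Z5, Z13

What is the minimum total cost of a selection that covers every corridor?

K2, K4 cover every corridor at cost 6 + 4 = 10.
Any cover uses at least 2 camera mounts; among all covering selections none totals below 10.

10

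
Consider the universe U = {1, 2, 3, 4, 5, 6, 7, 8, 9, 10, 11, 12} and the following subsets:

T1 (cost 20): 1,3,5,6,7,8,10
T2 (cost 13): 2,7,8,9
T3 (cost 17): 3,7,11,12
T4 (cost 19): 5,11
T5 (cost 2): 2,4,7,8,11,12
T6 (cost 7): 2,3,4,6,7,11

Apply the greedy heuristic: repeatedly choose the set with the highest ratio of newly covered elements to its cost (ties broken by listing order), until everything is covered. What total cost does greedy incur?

42

Pick 1: T5 adds 6 new (2, 4, 7, 8, 11, 12) at cost 2 (ratio 6/2).
Pick 2: T6 adds 2 new (3, 6) at cost 7 (ratio 2/7).
Pick 3: T1 adds 3 new (1, 5, 10) at cost 20 (ratio 3/20).
Pick 4: T2 adds 1 new (9) at cost 13 (ratio 1/13).
Greedy total cost: 2 + 7 + 20 + 13 = 42. (The true optimum is 35, so greedy overshoots here.)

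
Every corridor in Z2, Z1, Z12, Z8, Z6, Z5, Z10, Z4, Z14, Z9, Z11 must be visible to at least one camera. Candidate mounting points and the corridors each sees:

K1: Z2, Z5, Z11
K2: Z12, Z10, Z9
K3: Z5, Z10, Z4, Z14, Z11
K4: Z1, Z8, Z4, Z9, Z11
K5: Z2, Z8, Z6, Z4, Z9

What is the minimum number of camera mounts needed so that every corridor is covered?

K2, K3, K4, K5 together cover {Z2, Z1, Z12, Z8, Z6, Z5, Z10, Z4, Z14, Z9, Z11} — every corridor.
No 3 of the 5 camera mounts cover everything (all 10 triples fall short), so 4 is minimum.

4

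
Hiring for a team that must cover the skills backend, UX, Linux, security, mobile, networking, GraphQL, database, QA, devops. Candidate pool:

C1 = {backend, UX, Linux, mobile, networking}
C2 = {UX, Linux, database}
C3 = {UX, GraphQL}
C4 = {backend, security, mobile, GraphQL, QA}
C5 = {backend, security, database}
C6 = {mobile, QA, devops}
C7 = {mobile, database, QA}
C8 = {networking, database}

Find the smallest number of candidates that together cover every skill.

C1, C2, C4, C6 together cover {backend, UX, Linux, security, mobile, networking, GraphQL, database, QA, devops} — every skill.
No 3 of the 8 candidates cover everything (all 56 triples fall short), so 4 is minimum.

4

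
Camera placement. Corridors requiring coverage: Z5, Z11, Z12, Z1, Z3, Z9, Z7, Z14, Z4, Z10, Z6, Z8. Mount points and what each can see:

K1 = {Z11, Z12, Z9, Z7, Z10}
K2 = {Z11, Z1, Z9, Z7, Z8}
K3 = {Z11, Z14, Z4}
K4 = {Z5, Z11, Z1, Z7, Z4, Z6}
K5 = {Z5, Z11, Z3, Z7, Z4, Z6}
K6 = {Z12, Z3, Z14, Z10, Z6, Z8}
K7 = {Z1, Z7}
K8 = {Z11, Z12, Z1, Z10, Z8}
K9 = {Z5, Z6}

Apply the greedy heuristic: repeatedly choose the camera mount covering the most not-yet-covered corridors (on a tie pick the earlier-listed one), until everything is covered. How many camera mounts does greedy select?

3

Pick 1: K4 covers 6 new corridors (Z5, Z11, Z1, Z7, Z4, Z6).
Pick 2: K6 covers 5 new corridors (Z12, Z3, Z14, Z10, Z8).
Pick 3: K1 covers 1 new corridors (Z9).
Greedy uses 3 camera mounts.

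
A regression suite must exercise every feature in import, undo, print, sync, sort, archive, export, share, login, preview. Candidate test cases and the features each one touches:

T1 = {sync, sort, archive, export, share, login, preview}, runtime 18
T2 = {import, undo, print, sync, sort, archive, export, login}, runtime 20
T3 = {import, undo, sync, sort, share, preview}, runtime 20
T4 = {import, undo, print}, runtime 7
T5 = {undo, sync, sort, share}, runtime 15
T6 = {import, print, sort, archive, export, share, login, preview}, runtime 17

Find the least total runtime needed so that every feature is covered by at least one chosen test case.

T1, T4 cover every feature at runtime 18 + 7 = 25.
Any cover uses at least 2 test cases; among all covering selections none totals below 25.
Greedy by coverage-per-runtime would pick T6, T4, T5 for 39 — worse than the optimum 25.

25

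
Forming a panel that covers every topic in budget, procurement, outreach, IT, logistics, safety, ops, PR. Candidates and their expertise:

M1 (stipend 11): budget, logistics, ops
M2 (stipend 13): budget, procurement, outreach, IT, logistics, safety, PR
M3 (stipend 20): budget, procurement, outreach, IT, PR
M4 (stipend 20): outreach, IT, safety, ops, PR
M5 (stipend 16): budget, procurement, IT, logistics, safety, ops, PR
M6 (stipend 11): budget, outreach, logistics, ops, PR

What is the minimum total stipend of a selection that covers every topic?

24

M1, M2 cover every topic at stipend 11 + 13 = 24.
Any cover uses at least 2 members; among all covering selections none totals below 24.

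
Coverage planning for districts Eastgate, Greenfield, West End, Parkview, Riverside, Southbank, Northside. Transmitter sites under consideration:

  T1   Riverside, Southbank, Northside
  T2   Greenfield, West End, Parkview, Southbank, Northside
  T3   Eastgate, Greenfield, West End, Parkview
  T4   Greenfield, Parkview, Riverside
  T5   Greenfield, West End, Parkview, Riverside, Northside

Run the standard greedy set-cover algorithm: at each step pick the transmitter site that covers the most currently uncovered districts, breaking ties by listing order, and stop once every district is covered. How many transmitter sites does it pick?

3

Pick 1: T2 covers 5 new districts (Greenfield, West End, Parkview, Southbank, Northside).
Pick 2: T1 covers 1 new districts (Riverside).
Pick 3: T3 covers 1 new districts (Eastgate).
Greedy uses 3 transmitter sites. (The true minimum is 2.)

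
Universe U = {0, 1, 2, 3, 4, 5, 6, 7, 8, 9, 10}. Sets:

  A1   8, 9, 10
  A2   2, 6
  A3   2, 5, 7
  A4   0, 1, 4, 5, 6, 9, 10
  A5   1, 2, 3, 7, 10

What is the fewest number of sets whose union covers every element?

A1, A4, A5 together cover {0, 1, 2, 3, 4, 5, 6, 7, 8, 9, 10} — every element.
No 2 of the 5 sets cover everything (all 10 pairs fall short), so 3 is minimum.

3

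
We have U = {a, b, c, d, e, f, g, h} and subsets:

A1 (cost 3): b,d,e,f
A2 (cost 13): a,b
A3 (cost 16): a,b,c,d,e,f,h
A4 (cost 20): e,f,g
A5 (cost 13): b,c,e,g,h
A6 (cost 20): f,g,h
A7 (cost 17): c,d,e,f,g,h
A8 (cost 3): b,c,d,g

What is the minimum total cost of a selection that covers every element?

19

A3, A8 cover every element at cost 16 + 3 = 19.
Any cover uses at least 2 sets; among all covering selections none totals below 19.
Greedy by coverage-per-cost would pick A1, A8, A3 for 22 — worse than the optimum 19.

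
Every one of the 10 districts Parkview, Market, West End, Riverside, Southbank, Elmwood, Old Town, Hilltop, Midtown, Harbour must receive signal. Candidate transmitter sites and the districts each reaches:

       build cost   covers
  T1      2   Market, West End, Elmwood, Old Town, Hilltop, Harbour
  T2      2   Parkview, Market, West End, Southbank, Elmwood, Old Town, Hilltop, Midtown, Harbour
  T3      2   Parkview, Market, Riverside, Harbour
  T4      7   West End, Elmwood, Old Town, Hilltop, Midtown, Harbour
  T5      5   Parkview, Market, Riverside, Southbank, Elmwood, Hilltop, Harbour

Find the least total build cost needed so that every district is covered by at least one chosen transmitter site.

4

T2, T3 cover every district at build cost 2 + 2 = 4.
Any cover uses at least 2 transmitter sites; among all covering selections none totals below 4.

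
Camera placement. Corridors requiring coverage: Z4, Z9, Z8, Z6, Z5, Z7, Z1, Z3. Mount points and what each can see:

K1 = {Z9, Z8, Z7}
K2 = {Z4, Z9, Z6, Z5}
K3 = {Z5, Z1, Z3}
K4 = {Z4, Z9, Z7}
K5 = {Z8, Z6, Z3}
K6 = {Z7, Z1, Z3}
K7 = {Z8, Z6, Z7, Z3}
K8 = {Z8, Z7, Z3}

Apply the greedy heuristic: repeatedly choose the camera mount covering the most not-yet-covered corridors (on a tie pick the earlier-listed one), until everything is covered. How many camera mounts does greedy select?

3

Pick 1: K2 covers 4 new corridors (Z4, Z9, Z6, Z5).
Pick 2: K6 covers 3 new corridors (Z7, Z1, Z3).
Pick 3: K1 covers 1 new corridors (Z8).
Greedy uses 3 camera mounts.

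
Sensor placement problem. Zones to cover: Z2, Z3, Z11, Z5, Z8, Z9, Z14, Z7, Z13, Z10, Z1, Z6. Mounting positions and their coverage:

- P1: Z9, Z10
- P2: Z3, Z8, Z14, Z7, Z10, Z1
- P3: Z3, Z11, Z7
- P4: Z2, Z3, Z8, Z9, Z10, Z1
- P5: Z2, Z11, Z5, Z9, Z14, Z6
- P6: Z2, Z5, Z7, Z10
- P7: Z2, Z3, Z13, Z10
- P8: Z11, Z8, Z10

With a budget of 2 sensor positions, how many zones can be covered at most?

Choosing P2, P5 covers {Z2, Z3, Z11, Z5, Z8, Z9, Z14, Z7, Z10, Z1, Z6} — 11 zones.
No choice of 2 sensor positions does better; here Z13 is left uncovered.

11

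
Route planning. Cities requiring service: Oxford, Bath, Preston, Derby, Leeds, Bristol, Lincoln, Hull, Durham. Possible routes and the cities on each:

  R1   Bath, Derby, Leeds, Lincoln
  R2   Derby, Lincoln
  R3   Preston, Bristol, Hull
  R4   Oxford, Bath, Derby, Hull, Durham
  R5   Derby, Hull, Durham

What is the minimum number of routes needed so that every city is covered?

3

R1, R3, R4 together cover {Oxford, Bath, Preston, Derby, Leeds, Bristol, Lincoln, Hull, Durham} — every city.
No 2 of the 5 routes cover everything (all 10 pairs fall short), so 3 is minimum.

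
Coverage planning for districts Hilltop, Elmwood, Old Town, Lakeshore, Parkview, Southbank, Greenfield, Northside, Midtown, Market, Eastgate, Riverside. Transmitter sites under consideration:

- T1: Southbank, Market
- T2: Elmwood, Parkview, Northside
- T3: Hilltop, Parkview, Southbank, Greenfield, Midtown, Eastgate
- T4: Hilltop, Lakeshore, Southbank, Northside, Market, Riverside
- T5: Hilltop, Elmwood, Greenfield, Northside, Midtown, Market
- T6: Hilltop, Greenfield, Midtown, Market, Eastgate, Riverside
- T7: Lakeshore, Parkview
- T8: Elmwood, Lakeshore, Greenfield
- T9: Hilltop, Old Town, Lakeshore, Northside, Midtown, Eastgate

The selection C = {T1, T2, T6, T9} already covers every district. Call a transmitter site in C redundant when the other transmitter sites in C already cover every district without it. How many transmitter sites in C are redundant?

Drop T1: Southbank uncovered — not redundant.
Drop T2: Elmwood, Parkview uncovered — not redundant.
Drop T6: Greenfield, Riverside uncovered — not redundant.
Drop T9: Old Town, Lakeshore uncovered — not redundant.
None of the transmitter sites in C is redundant.

0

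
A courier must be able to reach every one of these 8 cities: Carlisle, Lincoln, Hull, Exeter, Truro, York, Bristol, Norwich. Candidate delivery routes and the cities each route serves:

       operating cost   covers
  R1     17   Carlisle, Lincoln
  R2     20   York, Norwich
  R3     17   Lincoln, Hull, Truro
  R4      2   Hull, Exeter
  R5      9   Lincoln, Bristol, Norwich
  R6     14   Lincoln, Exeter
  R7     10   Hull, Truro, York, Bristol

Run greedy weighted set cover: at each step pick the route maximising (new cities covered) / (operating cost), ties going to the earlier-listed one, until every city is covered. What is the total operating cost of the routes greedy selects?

Pick 1: R4 adds 2 new (Hull, Exeter) at operating cost 2 (ratio 2/2).
Pick 2: R5 adds 3 new (Lincoln, Bristol, Norwich) at operating cost 9 (ratio 3/9).
Pick 3: R7 adds 2 new (Truro, York) at operating cost 10 (ratio 2/10).
Pick 4: R1 adds 1 new (Carlisle) at operating cost 17 (ratio 1/17).
Greedy total operating cost: 2 + 9 + 10 + 17 = 38.

38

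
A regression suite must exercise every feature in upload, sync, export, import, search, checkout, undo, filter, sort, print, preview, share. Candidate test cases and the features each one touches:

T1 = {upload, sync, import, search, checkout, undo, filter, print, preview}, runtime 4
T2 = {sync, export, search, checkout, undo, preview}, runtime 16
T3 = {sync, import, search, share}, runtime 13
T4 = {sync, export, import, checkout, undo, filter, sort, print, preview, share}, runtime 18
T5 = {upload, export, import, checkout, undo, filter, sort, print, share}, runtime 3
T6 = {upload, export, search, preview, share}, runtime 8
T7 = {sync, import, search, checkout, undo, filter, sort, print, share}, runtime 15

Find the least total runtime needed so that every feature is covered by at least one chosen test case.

T1, T5 cover every feature at runtime 4 + 3 = 7.
Any cover uses at least 2 test cases; among all covering selections none totals below 7.

7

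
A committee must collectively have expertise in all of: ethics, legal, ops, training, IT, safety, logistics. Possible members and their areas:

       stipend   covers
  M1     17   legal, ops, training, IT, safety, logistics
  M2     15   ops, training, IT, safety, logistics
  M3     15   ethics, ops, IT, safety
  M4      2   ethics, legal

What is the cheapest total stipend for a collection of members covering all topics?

17

M2, M4 cover every topic at stipend 15 + 2 = 17.
Any cover uses at least 2 members; among all covering selections none totals below 17.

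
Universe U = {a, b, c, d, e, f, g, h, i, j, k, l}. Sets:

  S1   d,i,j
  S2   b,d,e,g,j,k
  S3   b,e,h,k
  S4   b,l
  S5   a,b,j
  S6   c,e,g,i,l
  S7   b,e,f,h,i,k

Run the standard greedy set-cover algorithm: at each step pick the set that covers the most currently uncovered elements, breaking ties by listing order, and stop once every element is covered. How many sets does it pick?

4

Pick 1: S2 covers 6 new elements (b, d, e, g, j, k).
Pick 2: S6 covers 3 new elements (c, i, l).
Pick 3: S7 covers 2 new elements (f, h).
Pick 4: S5 covers 1 new elements (a).
Greedy uses 4 sets.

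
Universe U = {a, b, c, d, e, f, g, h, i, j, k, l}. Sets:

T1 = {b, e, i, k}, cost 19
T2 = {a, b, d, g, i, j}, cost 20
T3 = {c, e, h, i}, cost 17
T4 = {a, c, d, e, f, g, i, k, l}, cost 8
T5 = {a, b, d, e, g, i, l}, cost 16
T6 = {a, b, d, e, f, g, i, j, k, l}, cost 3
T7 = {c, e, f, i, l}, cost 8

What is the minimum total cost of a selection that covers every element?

20

T3, T6 cover every element at cost 17 + 3 = 20.
Any cover uses at least 2 sets; among all covering selections none totals below 20.
Greedy by coverage-per-cost would pick T6, T4, T3 for 28 — worse than the optimum 20.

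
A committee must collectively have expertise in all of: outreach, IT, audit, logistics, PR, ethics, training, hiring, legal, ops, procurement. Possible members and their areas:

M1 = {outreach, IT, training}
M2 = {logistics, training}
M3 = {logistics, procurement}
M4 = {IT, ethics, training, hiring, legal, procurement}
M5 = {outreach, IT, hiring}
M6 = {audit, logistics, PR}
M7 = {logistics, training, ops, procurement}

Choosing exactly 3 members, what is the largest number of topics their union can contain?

10

Choosing M1, M4, M6 covers {outreach, IT, audit, logistics, PR, ethics, training, hiring, legal, procurement} — 10 topics.
No choice of 3 members does better; here ops is left uncovered.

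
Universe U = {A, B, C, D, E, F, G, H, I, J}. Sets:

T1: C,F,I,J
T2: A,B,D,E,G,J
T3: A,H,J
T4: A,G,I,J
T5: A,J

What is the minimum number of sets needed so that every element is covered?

T1, T2, T3 together cover {A, B, C, D, E, F, G, H, I, J} — every element.
No 2 of the 5 sets cover everything (all 10 pairs fall short), so 3 is minimum.

3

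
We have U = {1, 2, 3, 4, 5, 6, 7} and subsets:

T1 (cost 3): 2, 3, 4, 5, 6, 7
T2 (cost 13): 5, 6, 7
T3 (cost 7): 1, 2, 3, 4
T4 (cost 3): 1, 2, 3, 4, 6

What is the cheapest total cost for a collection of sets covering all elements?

6

T1, T4 cover every element at cost 3 + 3 = 6.
Any cover uses at least 2 sets; among all covering selections none totals below 6.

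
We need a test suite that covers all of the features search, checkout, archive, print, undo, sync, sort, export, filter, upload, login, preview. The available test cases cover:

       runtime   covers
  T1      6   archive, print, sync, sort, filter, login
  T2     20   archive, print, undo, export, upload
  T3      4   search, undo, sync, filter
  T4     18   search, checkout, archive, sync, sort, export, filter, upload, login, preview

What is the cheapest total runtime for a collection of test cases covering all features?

T1, T3, T4 cover every feature at runtime 6 + 4 + 18 = 28.
Any cover uses at least 2 test cases; among all covering selections none totals below 28.

28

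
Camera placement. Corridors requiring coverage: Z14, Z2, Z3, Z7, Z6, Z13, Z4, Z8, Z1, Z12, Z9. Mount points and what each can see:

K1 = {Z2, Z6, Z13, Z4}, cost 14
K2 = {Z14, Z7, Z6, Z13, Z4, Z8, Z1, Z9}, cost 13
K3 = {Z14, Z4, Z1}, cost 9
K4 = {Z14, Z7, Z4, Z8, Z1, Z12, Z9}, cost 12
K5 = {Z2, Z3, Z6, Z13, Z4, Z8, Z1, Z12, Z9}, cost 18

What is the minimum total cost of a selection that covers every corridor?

K4, K5 cover every corridor at cost 12 + 18 = 30.
Any cover uses at least 2 camera mounts; among all covering selections none totals below 30.

30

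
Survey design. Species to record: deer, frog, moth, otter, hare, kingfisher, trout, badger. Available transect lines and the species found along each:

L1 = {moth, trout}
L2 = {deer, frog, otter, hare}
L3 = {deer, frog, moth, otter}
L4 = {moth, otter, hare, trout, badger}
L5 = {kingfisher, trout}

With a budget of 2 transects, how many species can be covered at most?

Choosing L2, L4 covers {deer, frog, moth, otter, hare, trout, badger} — 7 species.
No choice of 2 transects does better; here kingfisher is left uncovered.

7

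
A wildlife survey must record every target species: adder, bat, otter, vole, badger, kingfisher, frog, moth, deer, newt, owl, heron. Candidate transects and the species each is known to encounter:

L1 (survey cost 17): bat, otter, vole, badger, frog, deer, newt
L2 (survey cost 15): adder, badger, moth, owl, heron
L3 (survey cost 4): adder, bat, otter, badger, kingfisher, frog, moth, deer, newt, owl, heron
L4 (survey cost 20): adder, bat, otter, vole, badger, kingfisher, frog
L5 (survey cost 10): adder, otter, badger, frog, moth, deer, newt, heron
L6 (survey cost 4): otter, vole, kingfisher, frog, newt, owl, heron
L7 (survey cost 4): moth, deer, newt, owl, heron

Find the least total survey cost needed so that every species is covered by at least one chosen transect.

8

L3, L6 cover every species at survey cost 4 + 4 = 8.
Any cover uses at least 2 transects; among all covering selections none totals below 8.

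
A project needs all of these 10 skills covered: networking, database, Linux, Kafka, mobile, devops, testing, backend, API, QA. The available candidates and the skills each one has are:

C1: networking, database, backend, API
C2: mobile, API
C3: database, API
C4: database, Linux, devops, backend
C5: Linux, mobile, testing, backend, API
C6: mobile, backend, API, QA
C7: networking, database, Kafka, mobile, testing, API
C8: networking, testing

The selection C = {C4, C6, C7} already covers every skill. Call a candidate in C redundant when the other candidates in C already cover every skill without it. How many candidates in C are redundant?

Drop C4: Linux, devops uncovered — not redundant.
Drop C6: QA uncovered — not redundant.
Drop C7: networking, Kafka, testing uncovered — not redundant.
None of the candidates in C is redundant.

0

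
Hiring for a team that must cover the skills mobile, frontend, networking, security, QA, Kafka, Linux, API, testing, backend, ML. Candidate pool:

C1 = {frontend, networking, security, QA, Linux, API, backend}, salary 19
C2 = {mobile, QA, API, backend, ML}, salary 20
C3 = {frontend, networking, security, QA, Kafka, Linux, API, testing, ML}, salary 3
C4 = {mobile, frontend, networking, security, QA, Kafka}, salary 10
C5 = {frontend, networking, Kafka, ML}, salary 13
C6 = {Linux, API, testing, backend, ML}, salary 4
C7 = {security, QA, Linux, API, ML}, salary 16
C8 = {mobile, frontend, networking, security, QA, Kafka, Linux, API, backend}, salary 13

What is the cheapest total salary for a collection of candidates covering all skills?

C4, C6 cover every skill at salary 10 + 4 = 14.
Any cover uses at least 2 candidates; among all covering selections none totals below 14.

14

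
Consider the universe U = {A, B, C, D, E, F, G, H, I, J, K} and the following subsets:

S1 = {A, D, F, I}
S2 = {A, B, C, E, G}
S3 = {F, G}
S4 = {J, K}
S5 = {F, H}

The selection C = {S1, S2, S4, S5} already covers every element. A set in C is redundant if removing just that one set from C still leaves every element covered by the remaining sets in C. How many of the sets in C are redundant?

Drop S1: D, I uncovered — not redundant.
Drop S2: B, C, E, G uncovered — not redundant.
Drop S4: J, K uncovered — not redundant.
Drop S5: H uncovered — not redundant.
None of the sets in C is redundant.

0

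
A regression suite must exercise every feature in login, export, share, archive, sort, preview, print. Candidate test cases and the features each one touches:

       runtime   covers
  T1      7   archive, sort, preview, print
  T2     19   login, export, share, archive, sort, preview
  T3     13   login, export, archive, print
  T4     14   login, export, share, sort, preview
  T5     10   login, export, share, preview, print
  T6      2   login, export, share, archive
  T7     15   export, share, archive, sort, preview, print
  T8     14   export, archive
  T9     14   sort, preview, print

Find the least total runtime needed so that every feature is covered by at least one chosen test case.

9

T1, T6 cover every feature at runtime 7 + 2 = 9.
Any cover uses at least 2 test cases; among all covering selections none totals below 9.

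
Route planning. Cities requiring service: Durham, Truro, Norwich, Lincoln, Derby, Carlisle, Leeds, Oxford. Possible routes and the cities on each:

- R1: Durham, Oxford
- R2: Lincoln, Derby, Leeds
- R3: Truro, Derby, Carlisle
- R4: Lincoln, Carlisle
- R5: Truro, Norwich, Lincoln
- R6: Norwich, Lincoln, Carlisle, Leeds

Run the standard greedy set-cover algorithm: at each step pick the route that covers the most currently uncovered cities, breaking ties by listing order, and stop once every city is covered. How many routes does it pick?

Pick 1: R6 covers 4 new cities (Norwich, Lincoln, Carlisle, Leeds).
Pick 2: R1 covers 2 new cities (Durham, Oxford).
Pick 3: R3 covers 2 new cities (Truro, Derby).
Greedy uses 3 routes.

3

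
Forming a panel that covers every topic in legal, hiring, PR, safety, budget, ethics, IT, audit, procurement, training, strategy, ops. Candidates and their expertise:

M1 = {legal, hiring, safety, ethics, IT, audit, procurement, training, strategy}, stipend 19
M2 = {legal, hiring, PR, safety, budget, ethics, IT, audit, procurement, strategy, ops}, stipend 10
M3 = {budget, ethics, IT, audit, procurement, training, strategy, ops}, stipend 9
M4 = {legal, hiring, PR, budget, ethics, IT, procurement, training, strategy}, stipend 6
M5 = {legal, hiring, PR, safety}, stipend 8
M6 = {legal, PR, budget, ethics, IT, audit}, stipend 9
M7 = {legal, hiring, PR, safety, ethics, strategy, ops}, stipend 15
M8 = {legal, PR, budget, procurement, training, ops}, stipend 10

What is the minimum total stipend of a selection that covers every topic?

M2, M4 cover every topic at stipend 10 + 6 = 16.
Any cover uses at least 2 members; among all covering selections none totals below 16.

16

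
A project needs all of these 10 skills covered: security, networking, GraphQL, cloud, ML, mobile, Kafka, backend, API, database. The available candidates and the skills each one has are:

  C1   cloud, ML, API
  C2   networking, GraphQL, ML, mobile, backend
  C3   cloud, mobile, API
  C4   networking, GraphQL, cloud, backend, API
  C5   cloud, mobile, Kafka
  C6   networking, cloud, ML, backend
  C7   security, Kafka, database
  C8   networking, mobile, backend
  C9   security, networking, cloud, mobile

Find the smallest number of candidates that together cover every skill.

3

C1, C2, C7 together cover {security, networking, GraphQL, cloud, ML, mobile, Kafka, backend, API, database} — every skill.
No 2 of the 9 candidates cover everything (all 36 pairs fall short), so 3 is minimum.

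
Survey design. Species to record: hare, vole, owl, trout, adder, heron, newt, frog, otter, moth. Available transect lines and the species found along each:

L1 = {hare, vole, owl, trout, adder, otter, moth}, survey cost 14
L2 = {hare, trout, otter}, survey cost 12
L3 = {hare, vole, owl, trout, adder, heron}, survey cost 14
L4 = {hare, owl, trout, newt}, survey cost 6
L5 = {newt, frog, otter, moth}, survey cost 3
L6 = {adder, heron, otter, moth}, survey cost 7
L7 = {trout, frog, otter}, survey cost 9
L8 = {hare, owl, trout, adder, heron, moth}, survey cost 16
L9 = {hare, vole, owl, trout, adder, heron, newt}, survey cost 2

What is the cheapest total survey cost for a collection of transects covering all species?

L5, L9 cover every species at survey cost 3 + 2 = 5.
Any cover uses at least 2 transects; among all covering selections none totals below 5.

5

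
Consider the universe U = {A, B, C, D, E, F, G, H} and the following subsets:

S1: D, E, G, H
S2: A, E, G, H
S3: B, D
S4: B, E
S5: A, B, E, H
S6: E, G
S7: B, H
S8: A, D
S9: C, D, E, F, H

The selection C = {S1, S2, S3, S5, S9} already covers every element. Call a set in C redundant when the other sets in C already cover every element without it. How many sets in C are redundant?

Drop S1: the rest still cover every element — redundant.
Drop S2: the rest still cover every element — redundant.
Drop S3: the rest still cover every element — redundant.
Drop S5: the rest still cover every element — redundant.
Drop S9: C, F uncovered — not redundant.
4 redundant: S1, S2, S3, S5.

4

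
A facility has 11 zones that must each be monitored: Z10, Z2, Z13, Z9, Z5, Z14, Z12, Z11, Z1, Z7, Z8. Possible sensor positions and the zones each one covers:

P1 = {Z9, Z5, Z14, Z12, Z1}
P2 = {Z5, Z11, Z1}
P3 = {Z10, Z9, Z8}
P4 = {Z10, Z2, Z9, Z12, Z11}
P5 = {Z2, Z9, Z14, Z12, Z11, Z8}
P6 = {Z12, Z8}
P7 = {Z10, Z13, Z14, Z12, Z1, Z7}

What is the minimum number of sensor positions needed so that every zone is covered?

P1, P5, P7 together cover {Z10, Z2, Z13, Z9, Z5, Z14, Z12, Z11, Z1, Z7, Z8} — every zone.
No 2 of the 7 sensor positions cover everything (all 21 pairs fall short), so 3 is minimum.

3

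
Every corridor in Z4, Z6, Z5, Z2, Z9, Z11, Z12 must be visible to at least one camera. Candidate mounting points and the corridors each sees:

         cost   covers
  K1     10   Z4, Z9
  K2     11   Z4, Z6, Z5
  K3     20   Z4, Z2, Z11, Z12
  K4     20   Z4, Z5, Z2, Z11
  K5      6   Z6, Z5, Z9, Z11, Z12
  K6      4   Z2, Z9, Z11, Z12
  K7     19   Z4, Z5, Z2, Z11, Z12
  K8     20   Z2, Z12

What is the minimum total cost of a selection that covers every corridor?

15

K2, K6 cover every corridor at cost 11 + 4 = 15.
Any cover uses at least 2 camera mounts; among all covering selections none totals below 15.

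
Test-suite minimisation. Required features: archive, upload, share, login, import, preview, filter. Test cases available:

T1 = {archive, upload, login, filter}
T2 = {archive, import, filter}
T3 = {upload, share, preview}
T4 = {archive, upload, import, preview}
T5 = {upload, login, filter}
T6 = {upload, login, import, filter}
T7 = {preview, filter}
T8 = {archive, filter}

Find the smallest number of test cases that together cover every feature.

T1, T2, T3 together cover {archive, upload, share, login, import, preview, filter} — every feature.
No 2 of the 8 test cases cover everything (all 28 pairs fall short), so 3 is minimum.

3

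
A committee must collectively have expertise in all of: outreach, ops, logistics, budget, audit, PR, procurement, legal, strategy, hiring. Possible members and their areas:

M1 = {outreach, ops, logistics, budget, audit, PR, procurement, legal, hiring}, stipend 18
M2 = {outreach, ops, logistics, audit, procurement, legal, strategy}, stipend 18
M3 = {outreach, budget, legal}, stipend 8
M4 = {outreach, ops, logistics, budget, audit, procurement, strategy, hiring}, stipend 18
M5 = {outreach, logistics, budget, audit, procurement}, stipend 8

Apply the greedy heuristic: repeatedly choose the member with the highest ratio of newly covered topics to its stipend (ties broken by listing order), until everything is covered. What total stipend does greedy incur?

Pick 1: M5 adds 5 new (outreach, logistics, budget, audit, procurement) at stipend 8 (ratio 5/8).
Pick 2: M1 adds 4 new (ops, PR, legal, hiring) at stipend 18 (ratio 4/18).
Pick 3: M2 adds 1 new (strategy) at stipend 18 (ratio 1/18).
Greedy total stipend: 8 + 18 + 18 = 44. (The true optimum is 36, so greedy overshoots here.)

44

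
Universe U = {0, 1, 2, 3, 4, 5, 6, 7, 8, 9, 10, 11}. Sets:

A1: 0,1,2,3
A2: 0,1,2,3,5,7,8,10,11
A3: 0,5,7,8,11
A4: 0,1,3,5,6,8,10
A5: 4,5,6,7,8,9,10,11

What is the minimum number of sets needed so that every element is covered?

2

A1, A5 together cover {0, 1, 2, 3, 4, 5, 6, 7, 8, 9, 10, 11} — every element.
No single set contains all 12 elements, so 2 is optimal.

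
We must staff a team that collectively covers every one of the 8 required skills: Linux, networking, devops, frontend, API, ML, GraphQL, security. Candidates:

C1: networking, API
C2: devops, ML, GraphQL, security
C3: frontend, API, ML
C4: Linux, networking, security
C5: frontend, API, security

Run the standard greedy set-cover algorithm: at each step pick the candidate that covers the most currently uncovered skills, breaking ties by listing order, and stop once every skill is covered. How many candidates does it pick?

Pick 1: C2 covers 4 new skills (devops, ML, GraphQL, security).
Pick 2: C1 covers 2 new skills (networking, API).
Pick 3: C3 covers 1 new skills (frontend).
Pick 4: C4 covers 1 new skills (Linux).
Greedy uses 4 candidates. (The true minimum is 3.)

4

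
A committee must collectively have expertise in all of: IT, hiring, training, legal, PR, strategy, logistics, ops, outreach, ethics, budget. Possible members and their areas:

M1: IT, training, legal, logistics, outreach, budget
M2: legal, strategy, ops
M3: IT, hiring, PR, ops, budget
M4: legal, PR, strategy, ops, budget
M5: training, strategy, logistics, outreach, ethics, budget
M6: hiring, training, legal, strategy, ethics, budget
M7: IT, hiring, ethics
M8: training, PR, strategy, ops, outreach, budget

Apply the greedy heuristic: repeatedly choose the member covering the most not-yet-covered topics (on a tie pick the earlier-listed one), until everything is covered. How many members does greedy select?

3

Pick 1: M1 covers 6 new topics (IT, training, legal, logistics, outreach, budget).
Pick 2: M3 covers 3 new topics (hiring, PR, ops).
Pick 3: M5 covers 2 new topics (strategy, ethics).
Greedy uses 3 members.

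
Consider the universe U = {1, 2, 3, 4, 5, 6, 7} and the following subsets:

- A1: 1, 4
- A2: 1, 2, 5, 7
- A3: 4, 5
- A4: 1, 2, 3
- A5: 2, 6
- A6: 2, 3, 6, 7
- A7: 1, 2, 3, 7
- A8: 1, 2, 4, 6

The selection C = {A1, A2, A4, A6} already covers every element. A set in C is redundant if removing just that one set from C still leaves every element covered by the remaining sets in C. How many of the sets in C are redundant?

Drop A1: 4 uncovered — not redundant.
Drop A2: 5 uncovered — not redundant.
Drop A4: the rest still cover every element — redundant.
Drop A6: 6 uncovered — not redundant.
1 redundant: A4.

1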